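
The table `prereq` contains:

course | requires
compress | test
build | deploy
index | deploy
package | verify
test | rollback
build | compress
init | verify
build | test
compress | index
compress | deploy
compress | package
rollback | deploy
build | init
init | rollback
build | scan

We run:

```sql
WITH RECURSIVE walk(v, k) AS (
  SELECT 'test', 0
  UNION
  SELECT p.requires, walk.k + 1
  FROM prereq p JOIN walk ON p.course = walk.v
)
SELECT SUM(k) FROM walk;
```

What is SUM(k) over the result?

Base: (test, k=0).
Iteration 1: edges from {test} -> (rollback, k=1).
Iteration 2: edges from {rollback} -> (deploy, k=2).
Iteration 3: no outgoing edges from {deploy}; recursion stops.
SUM(k) = 0 + 1 + 2 = 3.

3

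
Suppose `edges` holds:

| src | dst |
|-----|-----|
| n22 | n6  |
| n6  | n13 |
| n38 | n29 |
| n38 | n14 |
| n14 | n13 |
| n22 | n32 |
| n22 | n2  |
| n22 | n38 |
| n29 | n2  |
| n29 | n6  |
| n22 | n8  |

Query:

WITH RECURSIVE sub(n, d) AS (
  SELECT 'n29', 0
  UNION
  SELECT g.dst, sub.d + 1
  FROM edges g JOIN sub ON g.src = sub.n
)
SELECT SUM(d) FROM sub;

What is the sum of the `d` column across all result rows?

4

Base: (n29, d=0).
Iteration 1: edges from {n29} -> (n2, d=1), (n6, d=1).
Iteration 2: edges from {n2,n6} -> (n13, d=2).
Iteration 3: no outgoing edges from {n13}; recursion stops.
SUM(d) = 0 + 1 + 1 + 2 = 4.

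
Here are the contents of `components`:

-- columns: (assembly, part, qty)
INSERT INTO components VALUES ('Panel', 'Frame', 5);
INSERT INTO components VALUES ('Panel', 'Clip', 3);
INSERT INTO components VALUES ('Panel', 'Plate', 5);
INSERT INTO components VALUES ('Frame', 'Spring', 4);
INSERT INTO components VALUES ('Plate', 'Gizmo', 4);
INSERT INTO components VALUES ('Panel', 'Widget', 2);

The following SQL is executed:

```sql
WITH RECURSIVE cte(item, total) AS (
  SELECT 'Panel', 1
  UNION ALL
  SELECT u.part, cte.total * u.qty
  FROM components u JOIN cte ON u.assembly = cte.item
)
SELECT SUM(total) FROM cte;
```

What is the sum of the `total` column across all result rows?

56

Base: (Panel, total=1).
Iteration 1: components of {Panel} -> Clip = 1*3 = 3, Frame = 1*5 = 5, Plate = 1*5 = 5, Widget = 1*2 = 2.
Iteration 2: components of {Clip,Frame,Plate,Widget} -> Gizmo = 5*4 = 20, Spring = 5*4 = 20.
Iteration 3: no further components; recursion stops.
SUM(total) = 1 + 5 + 3 + 5 + 2 + 20 + 20 = 56.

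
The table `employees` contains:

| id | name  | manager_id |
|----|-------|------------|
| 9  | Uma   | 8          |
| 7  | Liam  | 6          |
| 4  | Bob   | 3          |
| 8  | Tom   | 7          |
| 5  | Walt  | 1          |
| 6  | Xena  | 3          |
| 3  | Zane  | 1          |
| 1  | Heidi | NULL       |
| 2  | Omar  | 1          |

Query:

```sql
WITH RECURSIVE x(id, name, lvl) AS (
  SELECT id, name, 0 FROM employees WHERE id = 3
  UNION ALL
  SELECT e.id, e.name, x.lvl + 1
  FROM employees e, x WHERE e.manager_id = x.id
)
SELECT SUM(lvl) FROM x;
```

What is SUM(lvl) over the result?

11

Base: id=3 (Zane) at lvl 0.
Iteration 1: rows with manager_id in {3} -> Bob (id 4, lvl 1), Xena (id 6, lvl 1).
Iteration 2: rows with manager_id in {4,6} -> Liam (id 7, lvl 2).
Iteration 3: rows with manager_id in {7} -> Tom (id 8, lvl 3).
Iteration 4: rows with manager_id in {8} -> Uma (id 9, lvl 4).
Iteration 5: no rows with manager_id in {9}; recursion stops.
SUM(lvl) = 0 + 1 + 1 + 2 + 3 + 4 = 11.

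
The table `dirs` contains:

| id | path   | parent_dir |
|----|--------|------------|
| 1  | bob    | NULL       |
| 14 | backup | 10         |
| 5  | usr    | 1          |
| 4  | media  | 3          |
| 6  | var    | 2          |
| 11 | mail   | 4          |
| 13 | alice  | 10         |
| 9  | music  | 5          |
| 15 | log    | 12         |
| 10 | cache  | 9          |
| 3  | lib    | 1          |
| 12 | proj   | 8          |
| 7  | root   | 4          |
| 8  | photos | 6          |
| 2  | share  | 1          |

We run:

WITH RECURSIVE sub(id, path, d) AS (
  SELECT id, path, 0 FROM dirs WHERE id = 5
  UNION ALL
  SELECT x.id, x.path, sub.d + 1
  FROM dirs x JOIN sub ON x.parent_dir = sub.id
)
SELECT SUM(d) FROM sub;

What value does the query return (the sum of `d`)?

9

Base: id=5 (usr) at d 0.
Iteration 1: rows with parent_dir in {5} -> music (id 9, d 1).
Iteration 2: rows with parent_dir in {9} -> cache (id 10, d 2).
Iteration 3: rows with parent_dir in {10} -> alice (id 13, d 3), backup (id 14, d 3).
Iteration 4: no rows with parent_dir in {13,14}; recursion stops.
SUM(d) = 0 + 1 + 2 + 3 + 3 = 9.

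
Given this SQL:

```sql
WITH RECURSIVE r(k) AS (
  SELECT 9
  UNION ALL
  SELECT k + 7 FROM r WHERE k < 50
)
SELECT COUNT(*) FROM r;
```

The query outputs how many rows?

Base: k=9.
Iteration 1: 9 < 50 holds -> k = 9 + 7 = 16.
Iteration 2: 16 < 50 holds -> k = 16 + 7 = 23.
Iteration 3: 23 < 50 holds -> k = 23 + 7 = 30.
Iteration 4: 30 < 50 holds -> k = 30 + 7 = 37.
Iteration 5: 37 < 50 holds -> k = 37 + 7 = 44.
Iteration 6: 44 < 50 holds -> k = 44 + 7 = 51.
Iteration 7: 51 < 50 fails; recursion stops.
Total rows emitted: 7.

7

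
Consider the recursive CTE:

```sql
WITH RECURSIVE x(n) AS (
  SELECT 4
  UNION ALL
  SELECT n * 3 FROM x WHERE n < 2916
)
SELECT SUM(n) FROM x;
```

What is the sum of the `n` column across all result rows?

4372

Base: n=4.
Iteration 1: 4 < 2916 holds -> n = 4 * 3 = 12.
Iteration 2: 12 < 2916 holds -> n = 12 * 3 = 36.
Iteration 3: 36 < 2916 holds -> n = 36 * 3 = 108.
Iteration 4: 108 < 2916 holds -> n = 108 * 3 = 324.
Iteration 5: 324 < 2916 holds -> n = 324 * 3 = 972.
Iteration 6: 972 < 2916 holds -> n = 972 * 3 = 2916.
Iteration 7: 2916 < 2916 fails; recursion stops.
SUM(n) = 4 + 12 + 36 + 108 + 324 + 972 + 2916 = 4372.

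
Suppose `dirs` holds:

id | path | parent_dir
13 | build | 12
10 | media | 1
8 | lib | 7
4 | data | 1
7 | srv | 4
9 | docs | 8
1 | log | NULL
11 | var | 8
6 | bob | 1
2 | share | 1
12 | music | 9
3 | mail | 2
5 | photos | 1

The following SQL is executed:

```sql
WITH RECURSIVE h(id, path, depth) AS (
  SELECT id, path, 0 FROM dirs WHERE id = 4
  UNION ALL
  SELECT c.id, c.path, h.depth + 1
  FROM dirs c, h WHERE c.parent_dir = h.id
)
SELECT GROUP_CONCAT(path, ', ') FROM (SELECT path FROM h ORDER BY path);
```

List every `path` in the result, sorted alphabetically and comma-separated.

build, data, docs, lib, music, srv, var

Base: id=4 (data) at depth 0.
Iteration 1: rows with parent_dir in {4} -> srv (id 7, depth 1).
Iteration 2: rows with parent_dir in {7} -> lib (id 8, depth 2).
Iteration 3: rows with parent_dir in {8} -> docs (id 9, depth 3), var (id 11, depth 3).
Iteration 4: rows with parent_dir in {9,11} -> music (id 12, depth 4).
Iteration 5: rows with parent_dir in {12} -> build (id 13, depth 5).
Iteration 6: no rows with parent_dir in {13}; recursion stops.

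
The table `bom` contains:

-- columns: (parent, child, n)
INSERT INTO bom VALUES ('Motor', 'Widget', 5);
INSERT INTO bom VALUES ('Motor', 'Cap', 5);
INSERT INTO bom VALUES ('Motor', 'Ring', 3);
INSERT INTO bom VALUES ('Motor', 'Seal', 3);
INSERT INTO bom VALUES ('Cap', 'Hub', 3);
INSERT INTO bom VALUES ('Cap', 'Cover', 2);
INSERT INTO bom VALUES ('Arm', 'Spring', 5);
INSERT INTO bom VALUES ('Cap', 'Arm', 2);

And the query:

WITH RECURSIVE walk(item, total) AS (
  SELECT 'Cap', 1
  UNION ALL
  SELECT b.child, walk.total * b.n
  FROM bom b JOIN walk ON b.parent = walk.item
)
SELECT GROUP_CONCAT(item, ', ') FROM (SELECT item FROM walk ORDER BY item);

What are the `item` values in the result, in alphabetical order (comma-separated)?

Base: (Cap, total=1).
Iteration 1: components of {Cap} -> Arm = 1*2 = 2, Cover = 1*2 = 2, Hub = 1*3 = 3.
Iteration 2: components of {Arm,Cover,Hub} -> Spring = 2*5 = 10.
Iteration 3: no further components; recursion stops.

Arm, Cap, Cover, Hub, Spring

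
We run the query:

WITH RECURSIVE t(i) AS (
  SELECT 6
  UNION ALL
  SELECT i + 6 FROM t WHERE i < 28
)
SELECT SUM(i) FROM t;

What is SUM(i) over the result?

90

Base: i=6.
Iteration 1: 6 < 28 holds -> i = 6 + 6 = 12.
Iteration 2: 12 < 28 holds -> i = 12 + 6 = 18.
Iteration 3: 18 < 28 holds -> i = 18 + 6 = 24.
Iteration 4: 24 < 28 holds -> i = 24 + 6 = 30.
Iteration 5: 30 < 28 fails; recursion stops.
SUM(i) = 6 + 12 + 18 + 24 + 30 = 90.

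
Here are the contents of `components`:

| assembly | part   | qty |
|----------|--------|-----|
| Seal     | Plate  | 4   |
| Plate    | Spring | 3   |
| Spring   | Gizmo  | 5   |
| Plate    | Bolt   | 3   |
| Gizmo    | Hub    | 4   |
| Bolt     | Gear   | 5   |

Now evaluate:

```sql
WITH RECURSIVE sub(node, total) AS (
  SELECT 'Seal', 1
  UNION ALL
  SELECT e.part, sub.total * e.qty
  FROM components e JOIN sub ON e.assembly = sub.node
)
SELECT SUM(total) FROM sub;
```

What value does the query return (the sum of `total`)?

Base: (Seal, total=1).
Iteration 1: components of {Seal} -> Plate = 1*4 = 4.
Iteration 2: components of {Plate} -> Bolt = 4*3 = 12, Spring = 4*3 = 12.
Iteration 3: components of {Bolt,Spring} -> Gear = 12*5 = 60, Gizmo = 12*5 = 60.
Iteration 4: components of {Gear,Gizmo} -> Hub = 60*4 = 240.
Iteration 5: no further components; recursion stops.
SUM(total) = 1 + 4 + 12 + 12 + 60 + 60 + 240 = 389.

389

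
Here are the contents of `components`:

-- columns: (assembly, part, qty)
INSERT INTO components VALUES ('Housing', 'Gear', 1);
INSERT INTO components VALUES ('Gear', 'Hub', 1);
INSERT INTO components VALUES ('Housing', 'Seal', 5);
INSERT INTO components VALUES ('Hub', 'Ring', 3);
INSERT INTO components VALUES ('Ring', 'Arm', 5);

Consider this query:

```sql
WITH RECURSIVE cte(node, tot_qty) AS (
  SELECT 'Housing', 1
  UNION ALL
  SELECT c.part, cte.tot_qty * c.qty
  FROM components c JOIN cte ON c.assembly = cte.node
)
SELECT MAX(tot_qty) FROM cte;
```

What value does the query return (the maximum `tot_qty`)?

Base: (Housing, tot_qty=1).
Iteration 1: components of {Housing} -> Gear = 1*1 = 1, Seal = 1*5 = 5.
Iteration 2: components of {Gear,Seal} -> Hub = 1*1 = 1.
Iteration 3: components of {Hub} -> Ring = 1*3 = 3.
Iteration 4: components of {Ring} -> Arm = 3*5 = 15.
Iteration 5: no further components; recursion stops.
tot_qty values: 1, 1, 5, 1, 3, 15; the maximum is 15.

15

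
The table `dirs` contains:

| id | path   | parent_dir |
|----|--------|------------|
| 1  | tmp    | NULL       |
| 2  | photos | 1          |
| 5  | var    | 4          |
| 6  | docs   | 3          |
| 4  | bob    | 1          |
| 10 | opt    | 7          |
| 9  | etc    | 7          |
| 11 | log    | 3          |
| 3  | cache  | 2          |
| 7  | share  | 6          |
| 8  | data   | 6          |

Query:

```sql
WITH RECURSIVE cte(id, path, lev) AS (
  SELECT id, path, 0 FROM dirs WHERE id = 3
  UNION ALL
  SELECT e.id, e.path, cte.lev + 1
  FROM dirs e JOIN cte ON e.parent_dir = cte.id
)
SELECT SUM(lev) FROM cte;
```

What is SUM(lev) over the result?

Base: id=3 (cache) at lev 0.
Iteration 1: rows with parent_dir in {3} -> docs (id 6, lev 1), log (id 11, lev 1).
Iteration 2: rows with parent_dir in {6,11} -> share (id 7, lev 2), data (id 8, lev 2).
Iteration 3: rows with parent_dir in {7,8} -> etc (id 9, lev 3), opt (id 10, lev 3).
Iteration 4: no rows with parent_dir in {9,10}; recursion stops.
SUM(lev) = 0 + 1 + 1 + 2 + 2 + 3 + 3 = 12.

12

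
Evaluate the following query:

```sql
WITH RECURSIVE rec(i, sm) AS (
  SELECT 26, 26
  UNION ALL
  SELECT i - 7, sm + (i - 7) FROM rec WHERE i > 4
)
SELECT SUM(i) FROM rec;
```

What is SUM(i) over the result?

Base: i=26, sm=26.
Iteration 1: 26 > 4 holds -> i = 26 - 7 = 19, sm = 26 + 19 = 45.
Iteration 2: 19 > 4 holds -> i = 19 - 7 = 12, sm = 45 + 12 = 57.
Iteration 3: 12 > 4 holds -> i = 12 - 7 = 5, sm = 57 + 5 = 62.
Iteration 4: 5 > 4 holds -> i = 5 - 7 = -2, sm = 62 + -2 = 60.
Iteration 5: -2 > 4 fails; recursion stops.
SUM(i) = 26 + 19 + 12 + 5 + -2 = 60.

60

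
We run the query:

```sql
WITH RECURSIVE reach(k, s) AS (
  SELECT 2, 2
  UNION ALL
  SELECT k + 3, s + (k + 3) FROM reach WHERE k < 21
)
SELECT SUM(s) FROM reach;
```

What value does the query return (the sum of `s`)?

Base: k=2, s=2.
Iteration 1: 2 < 21 holds -> k = 2 + 3 = 5, s = 2 + 5 = 7.
Iteration 2: 5 < 21 holds -> k = 5 + 3 = 8, s = 7 + 8 = 15.
Iteration 3: 8 < 21 holds -> k = 8 + 3 = 11, s = 15 + 11 = 26.
Iteration 4: 11 < 21 holds -> k = 11 + 3 = 14, s = 26 + 14 = 40.
Iteration 5: 14 < 21 holds -> k = 14 + 3 = 17, s = 40 + 17 = 57.
Iteration 6: 17 < 21 holds -> k = 17 + 3 = 20, s = 57 + 20 = 77.
Iteration 7: 20 < 21 holds -> k = 20 + 3 = 23, s = 77 + 23 = 100.
Iteration 8: 23 < 21 fails; recursion stops.
SUM(s) = 2 + 7 + 15 + 26 + 40 + 57 + 77 + 100 = 324.

324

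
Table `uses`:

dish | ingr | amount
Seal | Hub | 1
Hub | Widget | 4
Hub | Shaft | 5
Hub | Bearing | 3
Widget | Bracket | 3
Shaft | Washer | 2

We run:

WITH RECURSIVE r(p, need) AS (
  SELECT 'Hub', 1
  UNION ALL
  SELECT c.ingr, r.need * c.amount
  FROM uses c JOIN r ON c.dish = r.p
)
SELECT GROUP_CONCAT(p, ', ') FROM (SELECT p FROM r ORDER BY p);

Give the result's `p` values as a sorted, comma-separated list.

Base: (Hub, need=1).
Iteration 1: components of {Hub} -> Bearing = 1*3 = 3, Shaft = 1*5 = 5, Widget = 1*4 = 4.
Iteration 2: components of {Bearing,Shaft,Widget} -> Bracket = 4*3 = 12, Washer = 5*2 = 10.
Iteration 3: no further components; recursion stops.

Bearing, Bracket, Hub, Shaft, Washer, Widget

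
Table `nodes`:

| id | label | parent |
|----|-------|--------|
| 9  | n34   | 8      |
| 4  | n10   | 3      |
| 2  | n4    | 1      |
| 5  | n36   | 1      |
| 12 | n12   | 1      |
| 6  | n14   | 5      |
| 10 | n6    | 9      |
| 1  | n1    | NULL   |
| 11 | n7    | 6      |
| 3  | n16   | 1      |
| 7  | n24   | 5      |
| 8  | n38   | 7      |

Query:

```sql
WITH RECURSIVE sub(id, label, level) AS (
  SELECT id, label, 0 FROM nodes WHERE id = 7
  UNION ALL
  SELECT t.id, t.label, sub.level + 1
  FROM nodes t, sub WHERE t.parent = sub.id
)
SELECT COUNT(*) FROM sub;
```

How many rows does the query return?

4

Base: id=7 (n24) at level 0.
Iteration 1: rows with parent in {7} -> n38 (id 8, level 1).
Iteration 2: rows with parent in {8} -> n34 (id 9, level 2).
Iteration 3: rows with parent in {9} -> n6 (id 10, level 3).
Iteration 4: no rows with parent in {10}; recursion stops.
Total rows emitted: 4.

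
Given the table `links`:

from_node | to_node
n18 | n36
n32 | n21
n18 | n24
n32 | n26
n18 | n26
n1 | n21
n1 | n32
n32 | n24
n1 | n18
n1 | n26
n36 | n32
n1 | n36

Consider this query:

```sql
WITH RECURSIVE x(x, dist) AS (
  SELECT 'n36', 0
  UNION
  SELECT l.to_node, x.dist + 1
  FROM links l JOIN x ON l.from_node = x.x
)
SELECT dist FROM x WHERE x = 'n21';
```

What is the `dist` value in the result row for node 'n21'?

Base: (n36, dist=0).
Iteration 1: edges from {n36} -> (n32, dist=1).
Iteration 2: edges from {n32} -> (n21, dist=2), (n24, dist=2), (n26, dist=2).
Iteration 3: no outgoing edges from {n21,n24,n26}; recursion stops.

2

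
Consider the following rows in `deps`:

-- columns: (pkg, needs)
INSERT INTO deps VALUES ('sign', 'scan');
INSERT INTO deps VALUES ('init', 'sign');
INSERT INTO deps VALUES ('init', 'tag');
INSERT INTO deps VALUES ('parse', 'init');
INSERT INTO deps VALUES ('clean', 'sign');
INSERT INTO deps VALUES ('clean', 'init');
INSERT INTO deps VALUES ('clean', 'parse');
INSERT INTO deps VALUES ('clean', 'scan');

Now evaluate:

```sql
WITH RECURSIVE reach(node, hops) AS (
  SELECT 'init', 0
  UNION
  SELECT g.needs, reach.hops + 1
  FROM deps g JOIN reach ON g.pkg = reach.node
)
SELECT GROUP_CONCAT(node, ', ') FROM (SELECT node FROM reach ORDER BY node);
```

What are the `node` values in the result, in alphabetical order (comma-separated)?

Base: (init, hops=0).
Iteration 1: edges from {init} -> (sign, hops=1), (tag, hops=1).
Iteration 2: edges from {sign,tag} -> (scan, hops=2).
Iteration 3: no outgoing edges from {scan}; recursion stops.

init, scan, sign, tag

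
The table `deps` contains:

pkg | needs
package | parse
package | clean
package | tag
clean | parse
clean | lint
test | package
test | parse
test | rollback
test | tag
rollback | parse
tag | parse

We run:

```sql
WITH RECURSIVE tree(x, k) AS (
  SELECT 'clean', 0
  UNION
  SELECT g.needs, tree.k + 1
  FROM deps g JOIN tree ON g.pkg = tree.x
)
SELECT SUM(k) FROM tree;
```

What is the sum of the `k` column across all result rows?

Base: (clean, k=0).
Iteration 1: edges from {clean} -> (lint, k=1), (parse, k=1).
Iteration 2: no outgoing edges from {lint,parse}; recursion stops.
SUM(k) = 0 + 1 + 1 = 2.

2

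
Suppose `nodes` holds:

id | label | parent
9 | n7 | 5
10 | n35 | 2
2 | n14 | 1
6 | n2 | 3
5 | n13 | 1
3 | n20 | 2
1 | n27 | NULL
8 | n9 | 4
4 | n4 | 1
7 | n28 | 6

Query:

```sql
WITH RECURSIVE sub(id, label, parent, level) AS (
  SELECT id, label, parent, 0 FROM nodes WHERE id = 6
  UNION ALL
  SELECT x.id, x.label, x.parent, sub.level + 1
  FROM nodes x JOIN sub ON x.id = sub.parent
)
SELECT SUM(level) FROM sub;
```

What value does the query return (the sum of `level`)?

Base: id=6 (n2), parent=3, level 0.
Iteration 1: join on id=3 -> n20 (id 3, parent=2, level 1).
Iteration 2: join on id=2 -> n14 (id 2, parent=1, level 2).
Iteration 3: join on id=1 -> n27 (id 1, parent=NULL, level 3).
Iteration 4: parent is NULL; no match; recursion stops.
SUM(level) = 0 + 1 + 2 + 3 = 6.

6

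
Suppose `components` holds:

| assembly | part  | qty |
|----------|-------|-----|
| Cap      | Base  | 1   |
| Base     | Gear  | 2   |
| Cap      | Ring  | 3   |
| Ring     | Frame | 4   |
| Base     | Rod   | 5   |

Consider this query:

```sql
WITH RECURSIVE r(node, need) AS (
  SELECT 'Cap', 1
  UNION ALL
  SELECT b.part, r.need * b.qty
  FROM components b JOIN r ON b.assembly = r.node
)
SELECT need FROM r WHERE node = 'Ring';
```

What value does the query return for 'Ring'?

Base: (Cap, need=1).
Iteration 1: components of {Cap} -> Base = 1*1 = 1, Ring = 1*3 = 3.
Iteration 2: components of {Base,Ring} -> Frame = 3*4 = 12, Gear = 1*2 = 2, Rod = 1*5 = 5.
Iteration 3: no further components; recursion stops.

3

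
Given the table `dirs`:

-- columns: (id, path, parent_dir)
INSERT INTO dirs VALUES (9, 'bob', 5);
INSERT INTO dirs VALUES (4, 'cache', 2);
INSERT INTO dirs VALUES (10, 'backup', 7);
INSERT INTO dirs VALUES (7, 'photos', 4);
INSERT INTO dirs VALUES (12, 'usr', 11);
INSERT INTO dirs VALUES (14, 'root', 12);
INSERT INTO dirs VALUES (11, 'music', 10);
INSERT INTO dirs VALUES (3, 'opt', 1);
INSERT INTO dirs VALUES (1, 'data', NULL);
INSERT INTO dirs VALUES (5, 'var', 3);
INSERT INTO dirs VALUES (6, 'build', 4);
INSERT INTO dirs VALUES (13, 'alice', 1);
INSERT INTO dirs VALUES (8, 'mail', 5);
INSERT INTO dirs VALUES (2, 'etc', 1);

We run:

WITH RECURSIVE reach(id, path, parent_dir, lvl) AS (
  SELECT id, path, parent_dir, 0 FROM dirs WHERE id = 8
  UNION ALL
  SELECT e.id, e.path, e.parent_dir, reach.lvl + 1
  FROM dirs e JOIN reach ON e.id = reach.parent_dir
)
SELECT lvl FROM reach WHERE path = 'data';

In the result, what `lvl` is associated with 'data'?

3

Base: id=8 (mail), parent_dir=5, lvl 0.
Iteration 1: join on id=5 -> var (id 5, parent_dir=3, lvl 1).
Iteration 2: join on id=3 -> opt (id 3, parent_dir=1, lvl 2).
Iteration 3: join on id=1 -> data (id 1, parent_dir=NULL, lvl 3).
Iteration 4: parent_dir is NULL; no match; recursion stops.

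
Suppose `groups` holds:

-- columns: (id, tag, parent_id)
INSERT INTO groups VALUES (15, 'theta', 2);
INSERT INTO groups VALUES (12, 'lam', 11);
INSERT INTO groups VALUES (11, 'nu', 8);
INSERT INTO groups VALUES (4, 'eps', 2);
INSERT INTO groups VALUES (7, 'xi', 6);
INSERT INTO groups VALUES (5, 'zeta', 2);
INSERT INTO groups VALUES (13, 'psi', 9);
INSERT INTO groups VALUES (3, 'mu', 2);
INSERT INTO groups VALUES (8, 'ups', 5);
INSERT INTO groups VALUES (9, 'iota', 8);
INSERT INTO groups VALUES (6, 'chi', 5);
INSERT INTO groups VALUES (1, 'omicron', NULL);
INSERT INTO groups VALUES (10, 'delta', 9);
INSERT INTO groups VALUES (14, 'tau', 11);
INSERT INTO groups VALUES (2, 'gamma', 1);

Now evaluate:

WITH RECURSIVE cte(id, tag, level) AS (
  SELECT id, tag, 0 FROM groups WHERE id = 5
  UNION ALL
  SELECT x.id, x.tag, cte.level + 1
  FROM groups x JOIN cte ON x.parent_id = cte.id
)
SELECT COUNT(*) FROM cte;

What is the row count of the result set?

10

Base: id=5 (zeta) at level 0.
Iteration 1: rows with parent_id in {5} -> chi (id 6, level 1), ups (id 8, level 1).
Iteration 2: rows with parent_id in {6,8} -> xi (id 7, level 2), iota (id 9, level 2), nu (id 11, level 2).
Iteration 3: rows with parent_id in {7,9,11} -> delta (id 10, level 3), lam (id 12, level 3), psi (id 13, level 3), tau (id 14, level 3).
Iteration 4: no rows with parent_id in {10,12,13,14}; recursion stops.
Total rows emitted: 10.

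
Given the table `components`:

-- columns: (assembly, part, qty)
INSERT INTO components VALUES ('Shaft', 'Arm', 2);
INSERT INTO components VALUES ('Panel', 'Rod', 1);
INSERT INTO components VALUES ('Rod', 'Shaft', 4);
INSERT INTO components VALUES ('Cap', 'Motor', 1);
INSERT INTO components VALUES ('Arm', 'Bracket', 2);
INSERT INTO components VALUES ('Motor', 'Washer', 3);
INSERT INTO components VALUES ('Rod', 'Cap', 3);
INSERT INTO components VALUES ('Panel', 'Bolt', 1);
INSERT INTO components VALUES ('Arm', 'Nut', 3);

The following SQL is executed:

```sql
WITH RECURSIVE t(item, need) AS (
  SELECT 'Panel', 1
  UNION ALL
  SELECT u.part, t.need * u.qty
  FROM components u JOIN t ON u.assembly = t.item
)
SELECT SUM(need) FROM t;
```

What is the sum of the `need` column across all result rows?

70

Base: (Panel, need=1).
Iteration 1: components of {Panel} -> Bolt = 1*1 = 1, Rod = 1*1 = 1.
Iteration 2: components of {Bolt,Rod} -> Cap = 1*3 = 3, Shaft = 1*4 = 4.
Iteration 3: components of {Cap,Shaft} -> Arm = 4*2 = 8, Motor = 3*1 = 3.
Iteration 4: components of {Arm,Motor} -> Bracket = 8*2 = 16, Nut = 8*3 = 24, Washer = 3*3 = 9.
Iteration 5: no further components; recursion stops.
SUM(need) = 1 + 1 + 1 + 3 + 4 + 3 + 8 + 9 + 24 + 16 = 70.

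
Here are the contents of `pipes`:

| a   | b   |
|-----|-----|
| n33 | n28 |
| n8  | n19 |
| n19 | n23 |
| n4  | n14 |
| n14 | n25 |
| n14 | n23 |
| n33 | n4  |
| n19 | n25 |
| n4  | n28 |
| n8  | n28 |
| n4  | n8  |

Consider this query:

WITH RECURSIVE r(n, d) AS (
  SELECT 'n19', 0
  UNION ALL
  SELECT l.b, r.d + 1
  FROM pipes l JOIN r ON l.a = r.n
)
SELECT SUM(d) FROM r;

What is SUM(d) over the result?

2

Base: (n19, d=0).
Iteration 1: edges from {n19} -> (n23, d=1), (n25, d=1).
Iteration 2: no outgoing edges from {n23,n25}; recursion stops.
SUM(d) = 0 + 1 + 1 = 2.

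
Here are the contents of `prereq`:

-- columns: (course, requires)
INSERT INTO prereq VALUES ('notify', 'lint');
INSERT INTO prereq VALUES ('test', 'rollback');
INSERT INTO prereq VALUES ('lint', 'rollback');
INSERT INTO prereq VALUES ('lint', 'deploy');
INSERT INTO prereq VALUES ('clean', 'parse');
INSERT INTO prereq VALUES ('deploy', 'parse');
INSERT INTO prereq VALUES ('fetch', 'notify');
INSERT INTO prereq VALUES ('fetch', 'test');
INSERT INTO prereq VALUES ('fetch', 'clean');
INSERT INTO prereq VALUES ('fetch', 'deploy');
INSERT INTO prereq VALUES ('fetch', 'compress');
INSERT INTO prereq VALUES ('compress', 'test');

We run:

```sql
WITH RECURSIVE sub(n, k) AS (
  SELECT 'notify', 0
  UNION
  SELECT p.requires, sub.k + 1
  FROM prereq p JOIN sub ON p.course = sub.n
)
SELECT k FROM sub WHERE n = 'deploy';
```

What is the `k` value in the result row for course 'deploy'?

Base: (notify, k=0).
Iteration 1: edges from {notify} -> (lint, k=1).
Iteration 2: edges from {lint} -> (deploy, k=2), (rollback, k=2).
Iteration 3: edges from {deploy,rollback} -> (parse, k=3).
Iteration 4: no outgoing edges from {parse}; recursion stops.

2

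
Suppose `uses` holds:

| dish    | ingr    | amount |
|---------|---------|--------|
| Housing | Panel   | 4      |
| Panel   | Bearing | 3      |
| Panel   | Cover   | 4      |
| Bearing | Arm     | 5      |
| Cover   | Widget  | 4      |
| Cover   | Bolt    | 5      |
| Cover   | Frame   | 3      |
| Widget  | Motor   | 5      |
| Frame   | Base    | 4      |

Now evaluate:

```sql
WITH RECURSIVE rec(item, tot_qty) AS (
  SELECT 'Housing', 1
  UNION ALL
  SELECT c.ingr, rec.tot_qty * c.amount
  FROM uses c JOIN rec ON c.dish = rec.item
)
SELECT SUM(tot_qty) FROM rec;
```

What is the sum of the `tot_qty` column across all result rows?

Base: (Housing, tot_qty=1).
Iteration 1: components of {Housing} -> Panel = 1*4 = 4.
Iteration 2: components of {Panel} -> Bearing = 4*3 = 12, Cover = 4*4 = 16.
Iteration 3: components of {Bearing,Cover} -> Arm = 12*5 = 60, Bolt = 16*5 = 80, Frame = 16*3 = 48, Widget = 16*4 = 64.
Iteration 4: components of {Arm,Bolt,Frame,Widget} -> Base = 48*4 = 192, Motor = 64*5 = 320.
Iteration 5: no further components; recursion stops.
SUM(tot_qty) = 1 + 4 + 12 + 16 + 60 + 64 + 80 + 48 + 320 + 192 = 797.

797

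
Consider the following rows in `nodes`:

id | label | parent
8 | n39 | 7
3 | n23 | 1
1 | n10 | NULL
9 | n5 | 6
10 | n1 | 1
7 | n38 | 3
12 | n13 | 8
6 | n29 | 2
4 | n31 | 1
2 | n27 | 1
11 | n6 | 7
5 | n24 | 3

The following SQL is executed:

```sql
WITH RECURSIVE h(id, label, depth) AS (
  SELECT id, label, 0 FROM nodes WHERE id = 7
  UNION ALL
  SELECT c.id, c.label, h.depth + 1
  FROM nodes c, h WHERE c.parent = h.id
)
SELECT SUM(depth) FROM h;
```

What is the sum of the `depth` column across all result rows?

Base: id=7 (n38) at depth 0.
Iteration 1: rows with parent in {7} -> n39 (id 8, depth 1), n6 (id 11, depth 1).
Iteration 2: rows with parent in {8,11} -> n13 (id 12, depth 2).
Iteration 3: no rows with parent in {12}; recursion stops.
SUM(depth) = 0 + 1 + 1 + 2 = 4.

4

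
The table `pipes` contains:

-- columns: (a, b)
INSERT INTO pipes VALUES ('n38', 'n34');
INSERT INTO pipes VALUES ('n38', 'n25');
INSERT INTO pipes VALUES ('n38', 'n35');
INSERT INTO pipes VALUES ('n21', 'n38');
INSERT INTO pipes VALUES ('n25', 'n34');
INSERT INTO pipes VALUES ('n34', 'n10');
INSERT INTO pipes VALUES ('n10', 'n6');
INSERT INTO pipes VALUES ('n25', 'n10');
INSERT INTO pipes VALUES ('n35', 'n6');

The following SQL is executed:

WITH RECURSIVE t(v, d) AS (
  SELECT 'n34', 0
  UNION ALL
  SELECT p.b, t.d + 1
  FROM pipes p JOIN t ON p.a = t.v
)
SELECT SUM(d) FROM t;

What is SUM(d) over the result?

3

Base: (n34, d=0).
Iteration 1: edges from {n34} -> (n10, d=1).
Iteration 2: edges from {n10} -> (n6, d=2).
Iteration 3: no outgoing edges from {n6}; recursion stops.
SUM(d) = 0 + 1 + 2 = 3.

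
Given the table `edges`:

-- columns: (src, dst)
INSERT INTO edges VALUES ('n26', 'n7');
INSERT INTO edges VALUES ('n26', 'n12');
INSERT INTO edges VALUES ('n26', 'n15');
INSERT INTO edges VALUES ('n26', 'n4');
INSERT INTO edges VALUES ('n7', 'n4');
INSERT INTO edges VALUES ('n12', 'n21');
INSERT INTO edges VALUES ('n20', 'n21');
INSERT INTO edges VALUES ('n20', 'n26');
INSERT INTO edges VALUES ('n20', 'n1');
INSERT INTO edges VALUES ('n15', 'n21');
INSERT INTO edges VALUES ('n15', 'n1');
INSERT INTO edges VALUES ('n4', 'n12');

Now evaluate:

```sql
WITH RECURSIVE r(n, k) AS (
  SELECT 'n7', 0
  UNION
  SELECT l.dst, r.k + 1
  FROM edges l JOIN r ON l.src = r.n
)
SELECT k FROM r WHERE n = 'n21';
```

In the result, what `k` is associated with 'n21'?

Base: (n7, k=0).
Iteration 1: edges from {n7} -> (n4, k=1).
Iteration 2: edges from {n4} -> (n12, k=2).
Iteration 3: edges from {n12} -> (n21, k=3).
Iteration 4: no outgoing edges from {n21}; recursion stops.

3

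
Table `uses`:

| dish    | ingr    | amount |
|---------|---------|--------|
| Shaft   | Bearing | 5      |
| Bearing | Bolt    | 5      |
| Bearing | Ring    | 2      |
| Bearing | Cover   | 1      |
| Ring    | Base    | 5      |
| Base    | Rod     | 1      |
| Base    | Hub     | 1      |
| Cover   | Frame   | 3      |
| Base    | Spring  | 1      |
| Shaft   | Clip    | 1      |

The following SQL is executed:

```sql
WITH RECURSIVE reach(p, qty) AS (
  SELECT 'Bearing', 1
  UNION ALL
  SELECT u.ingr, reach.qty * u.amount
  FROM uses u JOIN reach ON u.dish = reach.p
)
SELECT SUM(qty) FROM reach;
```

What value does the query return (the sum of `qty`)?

Base: (Bearing, qty=1).
Iteration 1: components of {Bearing} -> Bolt = 1*5 = 5, Cover = 1*1 = 1, Ring = 1*2 = 2.
Iteration 2: components of {Bolt,Cover,Ring} -> Base = 2*5 = 10, Frame = 1*3 = 3.
Iteration 3: components of {Base,Frame} -> Hub = 10*1 = 10, Rod = 10*1 = 10, Spring = 10*1 = 10.
Iteration 4: no further components; recursion stops.
SUM(qty) = 1 + 5 + 2 + 1 + 10 + 3 + 10 + 10 + 10 = 52.

52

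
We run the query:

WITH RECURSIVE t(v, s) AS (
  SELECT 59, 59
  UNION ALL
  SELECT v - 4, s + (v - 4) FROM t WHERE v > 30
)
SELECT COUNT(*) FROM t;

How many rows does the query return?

9

Base: v=59, s=59.
Iteration 1: 59 > 30 holds -> v = 59 - 4 = 55, s = 59 + 55 = 114.
Iteration 2: 55 > 30 holds -> v = 55 - 4 = 51, s = 114 + 51 = 165.
Iteration 3: 51 > 30 holds -> v = 51 - 4 = 47, s = 165 + 47 = 212.
Iteration 4: 47 > 30 holds -> v = 47 - 4 = 43, s = 212 + 43 = 255.
Iteration 5: 43 > 30 holds -> v = 43 - 4 = 39, s = 255 + 39 = 294.
Iteration 6: 39 > 30 holds -> v = 39 - 4 = 35, s = 294 + 35 = 329.
Iteration 7: 35 > 30 holds -> v = 35 - 4 = 31, s = 329 + 31 = 360.
Iteration 8: 31 > 30 holds -> v = 31 - 4 = 27, s = 360 + 27 = 387.
Iteration 9: 27 > 30 fails; recursion stops.
Total rows emitted: 9.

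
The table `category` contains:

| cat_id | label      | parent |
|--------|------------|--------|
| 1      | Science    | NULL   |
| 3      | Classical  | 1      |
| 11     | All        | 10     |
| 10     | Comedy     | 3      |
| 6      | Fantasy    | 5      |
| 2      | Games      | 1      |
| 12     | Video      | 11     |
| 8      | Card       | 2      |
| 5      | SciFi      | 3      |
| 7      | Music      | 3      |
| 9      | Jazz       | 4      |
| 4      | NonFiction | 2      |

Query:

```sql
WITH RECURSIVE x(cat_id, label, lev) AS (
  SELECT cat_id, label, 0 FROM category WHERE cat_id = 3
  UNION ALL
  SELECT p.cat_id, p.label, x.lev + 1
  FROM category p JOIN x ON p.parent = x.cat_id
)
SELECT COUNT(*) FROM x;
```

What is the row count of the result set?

Base: cat_id=3 (Classical) at lev 0.
Iteration 1: rows with parent in {3} -> SciFi (id 5, lev 1), Music (id 7, lev 1), Comedy (id 10, lev 1).
Iteration 2: rows with parent in {5,7,10} -> Fantasy (id 6, lev 2), All (id 11, lev 2).
Iteration 3: rows with parent in {6,11} -> Video (id 12, lev 3).
Iteration 4: no rows with parent in {12}; recursion stops.
Total rows emitted: 7.

7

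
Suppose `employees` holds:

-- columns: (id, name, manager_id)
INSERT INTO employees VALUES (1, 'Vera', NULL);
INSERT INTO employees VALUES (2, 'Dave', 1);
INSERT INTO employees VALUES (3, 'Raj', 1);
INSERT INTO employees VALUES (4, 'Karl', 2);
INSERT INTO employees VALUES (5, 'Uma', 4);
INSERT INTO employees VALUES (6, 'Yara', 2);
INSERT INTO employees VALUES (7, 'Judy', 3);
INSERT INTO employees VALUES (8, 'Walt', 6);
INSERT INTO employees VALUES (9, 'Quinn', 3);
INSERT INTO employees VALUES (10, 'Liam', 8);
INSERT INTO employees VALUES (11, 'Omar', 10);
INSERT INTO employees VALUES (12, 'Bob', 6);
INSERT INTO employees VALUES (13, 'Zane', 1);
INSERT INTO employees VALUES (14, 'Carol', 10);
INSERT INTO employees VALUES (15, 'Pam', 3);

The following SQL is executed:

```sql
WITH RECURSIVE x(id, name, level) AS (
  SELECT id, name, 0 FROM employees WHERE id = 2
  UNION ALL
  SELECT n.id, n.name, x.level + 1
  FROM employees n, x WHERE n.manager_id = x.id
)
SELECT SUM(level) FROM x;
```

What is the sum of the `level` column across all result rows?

19

Base: id=2 (Dave) at level 0.
Iteration 1: rows with manager_id in {2} -> Karl (id 4, level 1), Yara (id 6, level 1).
Iteration 2: rows with manager_id in {4,6} -> Uma (id 5, level 2), Walt (id 8, level 2), Bob (id 12, level 2).
Iteration 3: rows with manager_id in {5,8,12} -> Liam (id 10, level 3).
Iteration 4: rows with manager_id in {10} -> Omar (id 11, level 4), Carol (id 14, level 4).
Iteration 5: no rows with manager_id in {11,14}; recursion stops.
SUM(level) = 0 + 1 + 1 + 2 + 2 + 2 + 3 + 4 + 4 = 19.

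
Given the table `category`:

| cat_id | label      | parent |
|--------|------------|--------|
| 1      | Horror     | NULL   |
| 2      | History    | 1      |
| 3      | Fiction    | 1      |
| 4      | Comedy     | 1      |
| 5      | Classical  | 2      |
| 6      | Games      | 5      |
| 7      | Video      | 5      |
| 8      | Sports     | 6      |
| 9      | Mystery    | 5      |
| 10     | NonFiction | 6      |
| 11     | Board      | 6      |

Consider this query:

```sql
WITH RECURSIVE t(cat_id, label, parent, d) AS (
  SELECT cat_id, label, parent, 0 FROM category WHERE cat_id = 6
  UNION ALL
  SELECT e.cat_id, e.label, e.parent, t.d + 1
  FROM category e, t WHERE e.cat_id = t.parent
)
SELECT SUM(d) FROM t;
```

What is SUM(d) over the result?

6

Base: cat_id=6 (Games), parent=5, d 0.
Iteration 1: join on cat_id=5 -> Classical (id 5, parent=2, d 1).
Iteration 2: join on cat_id=2 -> History (id 2, parent=1, d 2).
Iteration 3: join on cat_id=1 -> Horror (id 1, parent=NULL, d 3).
Iteration 4: parent is NULL; no match; recursion stops.
SUM(d) = 0 + 1 + 2 + 3 = 6.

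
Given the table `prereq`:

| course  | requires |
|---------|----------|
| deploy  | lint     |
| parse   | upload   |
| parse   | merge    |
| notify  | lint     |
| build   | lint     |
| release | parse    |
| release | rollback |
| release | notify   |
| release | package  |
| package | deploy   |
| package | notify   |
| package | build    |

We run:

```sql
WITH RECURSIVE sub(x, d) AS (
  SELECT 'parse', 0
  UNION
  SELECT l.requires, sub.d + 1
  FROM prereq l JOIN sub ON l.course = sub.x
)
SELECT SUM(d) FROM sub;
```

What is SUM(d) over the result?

Base: (parse, d=0).
Iteration 1: edges from {parse} -> (merge, d=1), (upload, d=1).
Iteration 2: no outgoing edges from {merge,upload}; recursion stops.
SUM(d) = 0 + 1 + 1 = 2.

2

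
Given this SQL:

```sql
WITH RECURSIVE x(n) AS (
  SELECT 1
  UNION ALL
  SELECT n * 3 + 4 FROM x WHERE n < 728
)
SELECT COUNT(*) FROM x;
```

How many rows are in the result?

7

Base: n=1.
Iteration 1: 1 < 728 holds -> n = 1 * 3 + 4 = 7.
Iteration 2: 7 < 728 holds -> n = 7 * 3 + 4 = 25.
Iteration 3: 25 < 728 holds -> n = 25 * 3 + 4 = 79.
Iteration 4: 79 < 728 holds -> n = 79 * 3 + 4 = 241.
Iteration 5: 241 < 728 holds -> n = 241 * 3 + 4 = 727.
Iteration 6: 727 < 728 holds -> n = 727 * 3 + 4 = 2185.
Iteration 7: 2185 < 728 fails; recursion stops.
Total rows emitted: 7.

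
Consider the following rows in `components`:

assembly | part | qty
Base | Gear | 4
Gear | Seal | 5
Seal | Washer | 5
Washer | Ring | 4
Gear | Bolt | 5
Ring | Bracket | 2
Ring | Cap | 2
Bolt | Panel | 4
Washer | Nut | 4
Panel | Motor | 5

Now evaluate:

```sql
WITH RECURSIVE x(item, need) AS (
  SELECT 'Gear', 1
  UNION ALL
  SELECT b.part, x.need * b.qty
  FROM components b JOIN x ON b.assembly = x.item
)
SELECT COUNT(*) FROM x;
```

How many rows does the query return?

Base: (Gear, need=1).
Iteration 1: components of {Gear} -> Bolt = 1*5 = 5, Seal = 1*5 = 5.
Iteration 2: components of {Bolt,Seal} -> Panel = 5*4 = 20, Washer = 5*5 = 25.
Iteration 3: components of {Panel,Washer} -> Motor = 20*5 = 100, Nut = 25*4 = 100, Ring = 25*4 = 100.
Iteration 4: components of {Motor,Nut,Ring} -> Bracket = 100*2 = 200, Cap = 100*2 = 200.
Iteration 5: no further components; recursion stops.
Total rows emitted: 10.

10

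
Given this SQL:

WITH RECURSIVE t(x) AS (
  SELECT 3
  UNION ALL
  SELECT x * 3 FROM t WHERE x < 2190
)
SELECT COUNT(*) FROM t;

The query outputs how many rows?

Base: x=3.
Iteration 1: 3 < 2190 holds -> x = 3 * 3 = 9.
Iteration 2: 9 < 2190 holds -> x = 9 * 3 = 27.
Iteration 3: 27 < 2190 holds -> x = 27 * 3 = 81.
Iteration 4: 81 < 2190 holds -> x = 81 * 3 = 243.
Iteration 5: 243 < 2190 holds -> x = 243 * 3 = 729.
Iteration 6: 729 < 2190 holds -> x = 729 * 3 = 2187.
Iteration 7: 2187 < 2190 holds -> x = 2187 * 3 = 6561.
Iteration 8: 6561 < 2190 fails; recursion stops.
Total rows emitted: 8.

8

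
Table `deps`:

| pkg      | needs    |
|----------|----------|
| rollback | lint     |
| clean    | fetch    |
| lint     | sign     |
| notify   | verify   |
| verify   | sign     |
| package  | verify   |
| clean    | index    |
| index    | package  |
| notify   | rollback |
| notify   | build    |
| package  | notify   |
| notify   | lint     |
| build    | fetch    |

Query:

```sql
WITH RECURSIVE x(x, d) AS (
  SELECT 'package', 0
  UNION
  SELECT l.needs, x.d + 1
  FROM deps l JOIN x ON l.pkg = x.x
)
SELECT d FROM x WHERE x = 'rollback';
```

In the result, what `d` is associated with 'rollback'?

Base: (package, d=0).
Iteration 1: edges from {package} -> (notify, d=1), (verify, d=1).
Iteration 2: edges from {notify,verify} -> (build, d=2), (lint, d=2), (rollback, d=2), (sign, d=2), (verify, d=2).
Iteration 3: edges from {build,lint,rollback,sign,verify} -> (fetch, d=3), (lint, d=3), (sign, d=3). [UNION drops 1 duplicate row(s)]
Iteration 4: edges from {fetch,lint,sign} -> (sign, d=4).
Iteration 5: no outgoing edges from {sign}; recursion stops.

2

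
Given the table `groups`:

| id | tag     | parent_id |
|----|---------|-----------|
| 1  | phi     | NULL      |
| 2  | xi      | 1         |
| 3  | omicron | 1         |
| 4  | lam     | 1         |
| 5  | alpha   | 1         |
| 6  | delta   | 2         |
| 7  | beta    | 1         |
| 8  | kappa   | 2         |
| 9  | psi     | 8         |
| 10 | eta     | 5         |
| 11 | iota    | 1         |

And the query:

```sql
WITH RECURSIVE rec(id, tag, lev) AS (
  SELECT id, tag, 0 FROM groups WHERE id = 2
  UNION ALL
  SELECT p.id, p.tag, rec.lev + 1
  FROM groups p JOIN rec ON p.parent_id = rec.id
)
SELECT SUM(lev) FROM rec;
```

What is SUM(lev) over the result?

4

Base: id=2 (xi) at lev 0.
Iteration 1: rows with parent_id in {2} -> delta (id 6, lev 1), kappa (id 8, lev 1).
Iteration 2: rows with parent_id in {6,8} -> psi (id 9, lev 2).
Iteration 3: no rows with parent_id in {9}; recursion stops.
SUM(lev) = 0 + 1 + 1 + 2 = 4.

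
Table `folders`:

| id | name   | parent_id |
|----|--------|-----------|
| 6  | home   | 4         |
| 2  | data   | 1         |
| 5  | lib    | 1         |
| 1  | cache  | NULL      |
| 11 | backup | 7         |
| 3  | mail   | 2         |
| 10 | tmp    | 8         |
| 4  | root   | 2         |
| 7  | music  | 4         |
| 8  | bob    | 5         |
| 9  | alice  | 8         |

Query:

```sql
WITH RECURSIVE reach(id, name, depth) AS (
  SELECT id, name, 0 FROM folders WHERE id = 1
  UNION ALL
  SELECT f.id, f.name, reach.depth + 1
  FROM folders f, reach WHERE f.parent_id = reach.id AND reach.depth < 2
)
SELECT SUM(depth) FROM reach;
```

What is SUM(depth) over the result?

8

Base: id=1 (cache) at depth 0.
Iteration 1: rows with parent_id in {1} -> data (id 2, depth 1), lib (id 5, depth 1).
Iteration 2: rows with parent_id in {2,5} -> mail (id 3, depth 2), root (id 4, depth 2), bob (id 8, depth 2).
Iteration 3: depth < 2 fails for all current rows; recursion stops.
SUM(depth) = 0 + 1 + 1 + 2 + 2 + 2 = 8.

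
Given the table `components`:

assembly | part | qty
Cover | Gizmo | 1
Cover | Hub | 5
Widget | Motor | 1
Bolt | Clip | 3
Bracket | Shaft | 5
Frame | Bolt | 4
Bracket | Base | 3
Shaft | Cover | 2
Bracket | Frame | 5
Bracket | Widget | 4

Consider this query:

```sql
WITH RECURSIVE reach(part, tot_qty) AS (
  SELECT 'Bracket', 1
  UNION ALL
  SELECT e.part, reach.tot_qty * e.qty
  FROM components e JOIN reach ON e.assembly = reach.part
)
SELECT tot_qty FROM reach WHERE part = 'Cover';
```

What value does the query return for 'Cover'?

10

Base: (Bracket, tot_qty=1).
Iteration 1: components of {Bracket} -> Base = 1*3 = 3, Frame = 1*5 = 5, Shaft = 1*5 = 5, Widget = 1*4 = 4.
Iteration 2: components of {Base,Frame,Shaft,Widget} -> Bolt = 5*4 = 20, Cover = 5*2 = 10, Motor = 4*1 = 4.
Iteration 3: components of {Bolt,Cover,Motor} -> Clip = 20*3 = 60, Gizmo = 10*1 = 10, Hub = 10*5 = 50.
Iteration 4: no further components; recursion stops.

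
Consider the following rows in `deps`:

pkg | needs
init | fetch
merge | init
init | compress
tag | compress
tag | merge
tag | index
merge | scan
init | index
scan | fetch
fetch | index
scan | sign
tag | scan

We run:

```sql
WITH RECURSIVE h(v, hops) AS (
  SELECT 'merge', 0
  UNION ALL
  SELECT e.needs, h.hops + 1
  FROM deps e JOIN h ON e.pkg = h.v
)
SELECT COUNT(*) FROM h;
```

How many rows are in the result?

10

Base: (merge, hops=0).
Iteration 1: edges from {merge} -> (init, hops=1), (scan, hops=1).
Iteration 2: edges from {init,scan} -> (compress, hops=2), (fetch, hops=2) x2, (index, hops=2), (sign, hops=2). [UNION ALL keeps all 5 new rows, including repeats]
Iteration 3: edges from {compress,fetch,index,sign} -> (index, hops=3) x2. [UNION ALL keeps all 2 new rows, including repeats]
Iteration 4: no outgoing edges from {index}; recursion stops.
Total rows emitted: 10.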